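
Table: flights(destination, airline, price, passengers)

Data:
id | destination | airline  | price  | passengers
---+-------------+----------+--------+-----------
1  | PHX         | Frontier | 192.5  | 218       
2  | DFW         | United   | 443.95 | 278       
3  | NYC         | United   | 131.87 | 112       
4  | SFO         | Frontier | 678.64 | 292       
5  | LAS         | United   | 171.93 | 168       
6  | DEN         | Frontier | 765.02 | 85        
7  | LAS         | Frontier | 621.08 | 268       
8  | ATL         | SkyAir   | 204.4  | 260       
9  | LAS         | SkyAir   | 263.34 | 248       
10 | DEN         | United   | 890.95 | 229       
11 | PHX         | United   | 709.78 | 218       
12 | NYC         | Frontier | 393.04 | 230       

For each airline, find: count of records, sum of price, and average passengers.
SELECT airline,
       COUNT(*) as cnt,
       SUM(price) as total_price,
       AVG(passengers) as avg_passengers
FROM flights
GROUP BY airline

Result:
  Frontier: 5 records, 2650.28 total price, 218.60 avg passengers
  SkyAir: 2 records, 467.74 total price, 254.00 avg passengers
  United: 5 records, 2348.48 total price, 201.00 avg passengers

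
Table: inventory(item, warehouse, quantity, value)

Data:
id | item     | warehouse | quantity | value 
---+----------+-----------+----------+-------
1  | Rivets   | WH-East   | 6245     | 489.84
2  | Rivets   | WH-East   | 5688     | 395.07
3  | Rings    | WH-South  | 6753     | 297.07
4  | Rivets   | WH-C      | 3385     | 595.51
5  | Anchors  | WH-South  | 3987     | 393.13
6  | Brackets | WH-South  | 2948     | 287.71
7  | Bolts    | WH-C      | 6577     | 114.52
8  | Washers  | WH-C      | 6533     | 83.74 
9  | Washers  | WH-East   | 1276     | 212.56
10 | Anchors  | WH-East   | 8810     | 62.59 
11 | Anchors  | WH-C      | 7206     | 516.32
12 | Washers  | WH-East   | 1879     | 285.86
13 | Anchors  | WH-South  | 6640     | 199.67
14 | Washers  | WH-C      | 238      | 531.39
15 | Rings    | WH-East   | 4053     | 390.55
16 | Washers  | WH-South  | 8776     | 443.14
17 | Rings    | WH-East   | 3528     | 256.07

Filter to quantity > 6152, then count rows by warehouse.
SELECT warehouse, COUNT(*)
FROM inventory
WHERE quantity > 6152
GROUP BY warehouse

Note: WHERE filters rows before grouping.

Result:
  WH-C: 3
  WH-East: 2
  WH-South: 3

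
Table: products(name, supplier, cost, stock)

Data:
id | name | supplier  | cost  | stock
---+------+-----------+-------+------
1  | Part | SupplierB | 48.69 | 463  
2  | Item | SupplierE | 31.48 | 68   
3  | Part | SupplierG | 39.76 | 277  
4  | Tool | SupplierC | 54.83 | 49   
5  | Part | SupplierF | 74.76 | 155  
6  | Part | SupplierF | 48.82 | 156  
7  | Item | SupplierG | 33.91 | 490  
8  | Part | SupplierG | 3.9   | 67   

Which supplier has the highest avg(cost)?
SELECT supplier, AVG(cost) as val
FROM products
GROUP BY supplier
ORDER BY val DESC
LIMIT 1

Result: SupplierF with avg(cost) = 61.79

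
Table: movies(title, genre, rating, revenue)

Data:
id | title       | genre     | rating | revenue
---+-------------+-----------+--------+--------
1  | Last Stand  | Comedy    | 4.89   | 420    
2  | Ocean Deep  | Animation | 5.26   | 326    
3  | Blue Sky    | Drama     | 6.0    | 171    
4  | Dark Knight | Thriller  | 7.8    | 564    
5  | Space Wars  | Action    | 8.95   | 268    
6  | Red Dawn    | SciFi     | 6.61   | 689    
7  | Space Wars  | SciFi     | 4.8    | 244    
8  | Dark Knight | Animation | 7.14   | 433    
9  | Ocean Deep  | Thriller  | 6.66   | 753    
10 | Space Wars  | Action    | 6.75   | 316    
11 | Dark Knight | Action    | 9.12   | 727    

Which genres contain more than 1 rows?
SELECT genre, COUNT(*) as cnt
FROM movies
GROUP BY genre
HAVING COUNT(*) > 1

Result:
  Action: 3
  Animation: 2
  SciFi: 2
  Thriller: 2

Note: HAVING filters groups after aggregation, WHERE filters rows before.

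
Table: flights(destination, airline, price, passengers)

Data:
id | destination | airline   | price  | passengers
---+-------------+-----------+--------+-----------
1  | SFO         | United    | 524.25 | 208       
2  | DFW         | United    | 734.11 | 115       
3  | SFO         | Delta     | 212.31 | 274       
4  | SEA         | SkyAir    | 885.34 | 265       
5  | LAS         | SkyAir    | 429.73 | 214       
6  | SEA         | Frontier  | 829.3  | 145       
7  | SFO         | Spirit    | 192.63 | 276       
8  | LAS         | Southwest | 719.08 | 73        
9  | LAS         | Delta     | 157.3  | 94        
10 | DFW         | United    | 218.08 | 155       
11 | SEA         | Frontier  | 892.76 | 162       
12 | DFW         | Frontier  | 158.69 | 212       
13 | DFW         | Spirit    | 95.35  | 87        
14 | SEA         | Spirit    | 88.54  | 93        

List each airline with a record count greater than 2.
SELECT airline, COUNT(*) as cnt
FROM flights
GROUP BY airline
HAVING COUNT(*) > 2

Result:
  Frontier: 3
  Spirit: 3
  United: 3

Note: HAVING filters groups after aggregation, WHERE filters rows before.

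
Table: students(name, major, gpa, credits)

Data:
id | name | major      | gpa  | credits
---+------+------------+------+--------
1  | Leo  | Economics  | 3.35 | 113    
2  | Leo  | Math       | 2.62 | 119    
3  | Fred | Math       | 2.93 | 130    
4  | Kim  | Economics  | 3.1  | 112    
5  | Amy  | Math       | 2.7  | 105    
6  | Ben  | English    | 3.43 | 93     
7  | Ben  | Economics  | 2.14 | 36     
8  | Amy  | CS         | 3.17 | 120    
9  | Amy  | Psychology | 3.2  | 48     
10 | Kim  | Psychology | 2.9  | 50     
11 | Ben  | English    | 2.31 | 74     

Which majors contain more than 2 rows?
SELECT major, COUNT(*) as cnt
FROM students
GROUP BY major
HAVING COUNT(*) > 2

Result:
  Economics: 3
  Math: 3

Note: HAVING filters groups after aggregation, WHERE filters rows before.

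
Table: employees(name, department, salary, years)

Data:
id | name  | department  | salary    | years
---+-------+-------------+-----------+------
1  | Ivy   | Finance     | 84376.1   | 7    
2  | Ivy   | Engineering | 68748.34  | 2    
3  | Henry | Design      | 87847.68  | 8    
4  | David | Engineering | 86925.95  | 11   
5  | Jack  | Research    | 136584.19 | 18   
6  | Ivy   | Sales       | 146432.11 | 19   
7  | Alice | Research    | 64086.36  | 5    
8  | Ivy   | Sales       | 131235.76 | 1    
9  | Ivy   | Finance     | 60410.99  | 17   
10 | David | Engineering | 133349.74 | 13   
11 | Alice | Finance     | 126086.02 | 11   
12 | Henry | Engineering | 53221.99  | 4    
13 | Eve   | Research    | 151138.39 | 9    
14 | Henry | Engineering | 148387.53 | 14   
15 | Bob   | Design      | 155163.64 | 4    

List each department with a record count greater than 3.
SELECT department, COUNT(*) as cnt
FROM employees
GROUP BY department
HAVING COUNT(*) > 3

Result:
  Engineering: 5

Note: HAVING filters groups after aggregation, WHERE filters rows before.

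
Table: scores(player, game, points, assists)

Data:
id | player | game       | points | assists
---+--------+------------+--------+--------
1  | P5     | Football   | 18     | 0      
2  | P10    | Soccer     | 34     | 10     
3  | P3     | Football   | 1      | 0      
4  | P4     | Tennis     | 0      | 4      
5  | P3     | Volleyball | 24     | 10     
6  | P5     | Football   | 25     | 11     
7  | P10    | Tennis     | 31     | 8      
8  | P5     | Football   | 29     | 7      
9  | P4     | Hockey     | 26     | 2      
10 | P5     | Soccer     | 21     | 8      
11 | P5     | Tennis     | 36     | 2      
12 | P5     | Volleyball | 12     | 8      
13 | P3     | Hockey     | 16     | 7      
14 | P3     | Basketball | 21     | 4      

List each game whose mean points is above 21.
SELECT game, AVG(points)
FROM scores
GROUP BY game
HAVING AVG(points) > 21

Result:
  Soccer: avg=27.50
  Tennis: avg=22.33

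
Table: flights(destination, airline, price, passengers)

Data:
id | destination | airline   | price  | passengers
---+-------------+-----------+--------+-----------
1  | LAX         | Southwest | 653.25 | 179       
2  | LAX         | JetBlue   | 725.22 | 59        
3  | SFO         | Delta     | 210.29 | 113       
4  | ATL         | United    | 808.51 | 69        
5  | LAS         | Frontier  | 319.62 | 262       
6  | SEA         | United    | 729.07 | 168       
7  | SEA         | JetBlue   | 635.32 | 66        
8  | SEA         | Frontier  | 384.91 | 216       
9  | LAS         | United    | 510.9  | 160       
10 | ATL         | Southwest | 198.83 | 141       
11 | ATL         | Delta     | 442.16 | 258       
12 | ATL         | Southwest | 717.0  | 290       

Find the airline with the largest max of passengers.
SELECT airline, MAX(passengers) as val
FROM flights
GROUP BY airline
ORDER BY val DESC
LIMIT 1

Result: Southwest with max(passengers) = 290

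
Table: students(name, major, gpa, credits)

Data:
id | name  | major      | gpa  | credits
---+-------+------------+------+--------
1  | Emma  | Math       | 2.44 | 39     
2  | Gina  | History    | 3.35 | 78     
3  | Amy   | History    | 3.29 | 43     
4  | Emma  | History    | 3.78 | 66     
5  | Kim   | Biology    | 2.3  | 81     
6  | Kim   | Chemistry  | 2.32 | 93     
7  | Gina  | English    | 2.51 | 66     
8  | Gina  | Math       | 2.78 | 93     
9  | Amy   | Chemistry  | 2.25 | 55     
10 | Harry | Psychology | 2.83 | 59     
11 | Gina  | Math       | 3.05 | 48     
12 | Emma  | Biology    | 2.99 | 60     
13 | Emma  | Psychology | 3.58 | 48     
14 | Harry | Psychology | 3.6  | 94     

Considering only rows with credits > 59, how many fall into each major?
SELECT major, COUNT(*)
FROM students
WHERE credits > 59
GROUP BY major

Note: WHERE filters rows before grouping.

Result:
  Biology: 2
  Chemistry: 1
  English: 1
  History: 2
  Math: 1
  Psychology: 1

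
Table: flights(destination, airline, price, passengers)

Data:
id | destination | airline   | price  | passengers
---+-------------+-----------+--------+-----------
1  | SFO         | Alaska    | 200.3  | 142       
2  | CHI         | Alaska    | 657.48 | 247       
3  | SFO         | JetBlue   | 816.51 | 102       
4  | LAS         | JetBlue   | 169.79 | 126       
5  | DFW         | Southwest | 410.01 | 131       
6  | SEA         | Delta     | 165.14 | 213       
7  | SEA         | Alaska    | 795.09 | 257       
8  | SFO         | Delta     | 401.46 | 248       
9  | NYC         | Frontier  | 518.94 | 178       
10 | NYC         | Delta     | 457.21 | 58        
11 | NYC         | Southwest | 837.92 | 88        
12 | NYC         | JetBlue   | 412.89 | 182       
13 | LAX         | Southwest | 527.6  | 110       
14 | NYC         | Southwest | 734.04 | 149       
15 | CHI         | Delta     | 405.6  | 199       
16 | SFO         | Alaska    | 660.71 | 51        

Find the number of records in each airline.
SELECT airline, COUNT(*) as count
FROM flights
GROUP BY airline

Result:
  Alaska: 4
  Delta: 4
  Frontier: 1
  JetBlue: 3
  Southwest: 4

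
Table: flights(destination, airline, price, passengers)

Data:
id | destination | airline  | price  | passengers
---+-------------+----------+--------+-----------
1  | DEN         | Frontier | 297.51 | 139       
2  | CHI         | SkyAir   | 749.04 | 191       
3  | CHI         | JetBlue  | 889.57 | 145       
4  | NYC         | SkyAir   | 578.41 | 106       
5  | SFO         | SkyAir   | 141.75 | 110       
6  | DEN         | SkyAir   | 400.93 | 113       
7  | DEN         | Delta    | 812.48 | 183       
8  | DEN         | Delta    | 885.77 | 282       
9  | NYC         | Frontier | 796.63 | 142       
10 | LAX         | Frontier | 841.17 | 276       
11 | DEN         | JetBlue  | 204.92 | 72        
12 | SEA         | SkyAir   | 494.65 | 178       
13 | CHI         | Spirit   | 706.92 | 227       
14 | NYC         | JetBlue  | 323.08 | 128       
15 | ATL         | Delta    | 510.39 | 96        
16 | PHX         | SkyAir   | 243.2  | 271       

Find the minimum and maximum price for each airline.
SELECT airline, MIN(price), MAX(price)
FROM flights
GROUP BY airline

Result:
  Delta: min=510.39, max=885.77
  Frontier: min=297.51, max=841.17
  JetBlue: min=204.92, max=889.57
  SkyAir: min=141.75, max=749.04
  Spirit: min=706.92, max=706.92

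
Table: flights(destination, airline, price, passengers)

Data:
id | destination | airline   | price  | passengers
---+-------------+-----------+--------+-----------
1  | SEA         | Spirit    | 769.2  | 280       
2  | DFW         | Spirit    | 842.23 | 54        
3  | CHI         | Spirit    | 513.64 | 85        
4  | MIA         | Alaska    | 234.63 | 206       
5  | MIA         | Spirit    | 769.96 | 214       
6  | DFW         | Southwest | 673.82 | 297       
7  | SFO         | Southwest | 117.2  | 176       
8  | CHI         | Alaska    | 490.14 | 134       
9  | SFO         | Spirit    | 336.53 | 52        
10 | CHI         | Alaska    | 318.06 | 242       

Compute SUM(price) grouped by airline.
SELECT airline, SUM(price) as result
FROM flights
GROUP BY airline

Result:
  Alaska: 1042.83
  Southwest: 791.02
  Spirit: 3231.56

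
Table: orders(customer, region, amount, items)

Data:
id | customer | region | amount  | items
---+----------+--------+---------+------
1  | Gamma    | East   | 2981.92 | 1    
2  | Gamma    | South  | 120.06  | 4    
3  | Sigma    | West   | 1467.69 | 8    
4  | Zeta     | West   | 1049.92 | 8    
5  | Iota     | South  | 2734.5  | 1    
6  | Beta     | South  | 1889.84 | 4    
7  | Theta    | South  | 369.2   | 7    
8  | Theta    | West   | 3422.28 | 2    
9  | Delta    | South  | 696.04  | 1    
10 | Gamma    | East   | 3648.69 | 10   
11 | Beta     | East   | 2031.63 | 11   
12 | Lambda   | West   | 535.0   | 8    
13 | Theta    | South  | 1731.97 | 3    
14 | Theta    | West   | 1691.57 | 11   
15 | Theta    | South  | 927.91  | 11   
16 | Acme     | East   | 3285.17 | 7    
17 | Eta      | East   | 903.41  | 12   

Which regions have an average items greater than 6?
SELECT region, AVG(items)
FROM orders
GROUP BY region
HAVING AVG(items) > 6

Result:
  East: avg=8.20
  West: avg=7.40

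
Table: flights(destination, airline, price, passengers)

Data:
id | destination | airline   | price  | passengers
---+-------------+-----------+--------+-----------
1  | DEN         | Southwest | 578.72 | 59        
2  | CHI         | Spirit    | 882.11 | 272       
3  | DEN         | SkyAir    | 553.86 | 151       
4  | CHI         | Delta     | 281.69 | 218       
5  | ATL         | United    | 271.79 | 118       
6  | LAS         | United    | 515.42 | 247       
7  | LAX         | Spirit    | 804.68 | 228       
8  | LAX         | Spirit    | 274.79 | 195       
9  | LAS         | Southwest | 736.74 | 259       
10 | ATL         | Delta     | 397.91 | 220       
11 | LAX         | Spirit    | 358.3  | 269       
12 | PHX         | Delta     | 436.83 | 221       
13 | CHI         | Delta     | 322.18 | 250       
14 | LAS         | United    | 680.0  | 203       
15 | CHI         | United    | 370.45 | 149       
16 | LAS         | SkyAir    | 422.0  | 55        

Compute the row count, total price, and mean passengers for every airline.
SELECT airline,
       COUNT(*) as cnt,
       SUM(price) as total_price,
       AVG(passengers) as avg_passengers
FROM flights
GROUP BY airline

Result:
  Delta: 4 records, 1438.61 total price, 227.25 avg passengers
  SkyAir: 2 records, 975.86 total price, 103.00 avg passengers
  Southwest: 2 records, 1315.46 total price, 159.00 avg passengers
  Spirit: 4 records, 2319.88 total price, 241.00 avg passengers
  United: 4 records, 1837.66 total price, 179.25 avg passengers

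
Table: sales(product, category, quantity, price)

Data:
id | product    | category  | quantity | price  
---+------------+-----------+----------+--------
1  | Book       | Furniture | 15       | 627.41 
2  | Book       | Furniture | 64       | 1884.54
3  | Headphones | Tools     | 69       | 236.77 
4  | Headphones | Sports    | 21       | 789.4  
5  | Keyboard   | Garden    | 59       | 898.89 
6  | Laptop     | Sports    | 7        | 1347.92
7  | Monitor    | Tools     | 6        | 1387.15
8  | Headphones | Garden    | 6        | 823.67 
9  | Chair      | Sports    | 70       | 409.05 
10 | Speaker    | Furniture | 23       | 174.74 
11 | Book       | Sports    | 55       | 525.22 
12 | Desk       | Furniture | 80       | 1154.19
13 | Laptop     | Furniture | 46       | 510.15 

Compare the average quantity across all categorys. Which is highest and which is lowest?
SELECT category, AVG(quantity)
FROM sales
GROUP BY category
ORDER BY AVG(quantity)

All groups:
  Garden: 32.50
  Tools: 37.50
  Sports: 38.25
  Furniture: 45.60

Highest: Furniture (45.60)
Lowest: Garden (32.50)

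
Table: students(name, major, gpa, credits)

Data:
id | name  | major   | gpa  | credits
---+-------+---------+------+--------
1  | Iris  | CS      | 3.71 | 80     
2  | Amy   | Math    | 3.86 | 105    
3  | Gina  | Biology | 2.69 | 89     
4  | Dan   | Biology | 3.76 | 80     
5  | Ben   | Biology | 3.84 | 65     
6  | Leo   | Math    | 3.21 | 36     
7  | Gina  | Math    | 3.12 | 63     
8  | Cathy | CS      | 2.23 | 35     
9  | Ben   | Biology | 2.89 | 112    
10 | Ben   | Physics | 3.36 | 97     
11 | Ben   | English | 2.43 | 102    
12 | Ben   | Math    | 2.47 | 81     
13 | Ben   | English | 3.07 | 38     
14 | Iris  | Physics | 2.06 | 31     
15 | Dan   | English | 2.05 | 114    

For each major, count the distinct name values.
SELECT major, COUNT(DISTINCT name)
FROM students
GROUP BY major

Result:
  Biology: 3 distinct
  CS: 2 distinct
  English: 2 distinct
  Math: 4 distinct
  Physics: 2 distinct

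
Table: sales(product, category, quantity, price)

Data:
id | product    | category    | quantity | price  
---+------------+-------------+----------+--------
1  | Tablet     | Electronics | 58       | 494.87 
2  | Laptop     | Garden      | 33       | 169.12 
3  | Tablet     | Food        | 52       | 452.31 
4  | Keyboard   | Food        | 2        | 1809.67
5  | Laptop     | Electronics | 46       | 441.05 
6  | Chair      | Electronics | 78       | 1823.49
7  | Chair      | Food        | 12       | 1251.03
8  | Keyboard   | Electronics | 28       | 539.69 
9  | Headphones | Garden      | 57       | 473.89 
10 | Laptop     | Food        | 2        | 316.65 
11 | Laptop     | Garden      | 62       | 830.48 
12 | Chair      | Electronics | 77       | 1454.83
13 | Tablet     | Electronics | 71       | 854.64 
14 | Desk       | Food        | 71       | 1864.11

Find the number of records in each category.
SELECT category, COUNT(*) as count
FROM sales
GROUP BY category

Result:
  Electronics: 6
  Food: 5
  Garden: 3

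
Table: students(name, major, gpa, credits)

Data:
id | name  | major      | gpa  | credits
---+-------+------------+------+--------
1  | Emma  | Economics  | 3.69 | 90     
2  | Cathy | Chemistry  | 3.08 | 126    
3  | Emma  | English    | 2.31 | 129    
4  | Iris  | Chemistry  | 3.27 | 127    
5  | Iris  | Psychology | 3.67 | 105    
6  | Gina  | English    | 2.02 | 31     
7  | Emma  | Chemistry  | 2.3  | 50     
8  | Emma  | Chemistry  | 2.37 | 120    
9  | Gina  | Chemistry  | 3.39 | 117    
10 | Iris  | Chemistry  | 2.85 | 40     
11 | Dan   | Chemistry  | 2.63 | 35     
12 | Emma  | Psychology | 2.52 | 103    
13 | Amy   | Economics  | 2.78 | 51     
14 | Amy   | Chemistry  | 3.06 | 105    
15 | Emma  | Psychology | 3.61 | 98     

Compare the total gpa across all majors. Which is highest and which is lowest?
SELECT major, SUM(gpa)
FROM students
GROUP BY major
ORDER BY SUM(gpa)

All groups:
  English: 4.33
  Economics: 6.47
  Psychology: 9.80
  Chemistry: 22.95

Highest: Chemistry (22.95)
Lowest: English (4.33)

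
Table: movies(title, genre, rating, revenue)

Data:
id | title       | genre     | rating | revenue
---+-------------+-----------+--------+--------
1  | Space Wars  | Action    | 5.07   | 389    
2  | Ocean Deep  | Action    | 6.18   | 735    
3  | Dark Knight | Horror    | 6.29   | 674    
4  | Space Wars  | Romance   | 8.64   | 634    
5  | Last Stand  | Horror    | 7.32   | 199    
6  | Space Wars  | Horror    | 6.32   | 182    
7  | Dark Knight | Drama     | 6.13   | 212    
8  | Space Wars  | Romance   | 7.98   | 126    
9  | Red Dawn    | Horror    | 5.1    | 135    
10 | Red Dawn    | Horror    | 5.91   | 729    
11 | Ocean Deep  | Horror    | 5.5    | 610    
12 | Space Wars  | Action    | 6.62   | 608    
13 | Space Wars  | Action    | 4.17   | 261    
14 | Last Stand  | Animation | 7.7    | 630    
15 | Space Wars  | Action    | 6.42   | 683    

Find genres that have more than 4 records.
SELECT genre, COUNT(*) as cnt
FROM movies
GROUP BY genre
HAVING COUNT(*) > 4

Result:
  Action: 5
  Horror: 6

Note: HAVING filters groups after aggregation, WHERE filters rows before.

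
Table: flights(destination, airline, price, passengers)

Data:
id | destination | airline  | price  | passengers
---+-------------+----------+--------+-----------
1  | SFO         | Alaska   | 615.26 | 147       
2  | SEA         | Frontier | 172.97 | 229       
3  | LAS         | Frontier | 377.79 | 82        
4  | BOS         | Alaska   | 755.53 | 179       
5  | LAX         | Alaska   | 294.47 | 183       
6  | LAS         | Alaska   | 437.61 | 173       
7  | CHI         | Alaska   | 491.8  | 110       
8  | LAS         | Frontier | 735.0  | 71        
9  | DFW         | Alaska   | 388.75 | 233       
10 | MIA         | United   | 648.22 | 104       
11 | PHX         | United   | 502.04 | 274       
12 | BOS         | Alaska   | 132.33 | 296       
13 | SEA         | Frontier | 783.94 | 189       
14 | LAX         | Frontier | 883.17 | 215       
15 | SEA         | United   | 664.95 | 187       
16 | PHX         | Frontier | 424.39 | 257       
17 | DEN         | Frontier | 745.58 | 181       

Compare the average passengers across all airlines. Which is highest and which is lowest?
SELECT airline, AVG(passengers)
FROM flights
GROUP BY airline
ORDER BY AVG(passengers)

All groups:
  Frontier: 174.86
  United: 188.33
  Alaska: 188.71

Highest: Alaska (188.71)
Lowest: Frontier (174.86)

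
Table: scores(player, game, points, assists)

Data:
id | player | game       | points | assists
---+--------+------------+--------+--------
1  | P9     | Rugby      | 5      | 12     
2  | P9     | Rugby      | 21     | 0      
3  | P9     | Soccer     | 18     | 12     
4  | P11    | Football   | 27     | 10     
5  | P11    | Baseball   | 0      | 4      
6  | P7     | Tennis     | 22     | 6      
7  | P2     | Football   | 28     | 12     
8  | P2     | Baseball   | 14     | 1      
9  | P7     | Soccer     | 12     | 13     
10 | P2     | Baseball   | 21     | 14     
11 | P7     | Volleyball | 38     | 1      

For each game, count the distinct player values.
SELECT game, COUNT(DISTINCT player)
FROM scores
GROUP BY game

Result:
  Baseball: 2 distinct
  Football: 2 distinct
  Rugby: 1 distinct
  Soccer: 2 distinct
  Tennis: 1 distinct
  Volleyball: 1 distinct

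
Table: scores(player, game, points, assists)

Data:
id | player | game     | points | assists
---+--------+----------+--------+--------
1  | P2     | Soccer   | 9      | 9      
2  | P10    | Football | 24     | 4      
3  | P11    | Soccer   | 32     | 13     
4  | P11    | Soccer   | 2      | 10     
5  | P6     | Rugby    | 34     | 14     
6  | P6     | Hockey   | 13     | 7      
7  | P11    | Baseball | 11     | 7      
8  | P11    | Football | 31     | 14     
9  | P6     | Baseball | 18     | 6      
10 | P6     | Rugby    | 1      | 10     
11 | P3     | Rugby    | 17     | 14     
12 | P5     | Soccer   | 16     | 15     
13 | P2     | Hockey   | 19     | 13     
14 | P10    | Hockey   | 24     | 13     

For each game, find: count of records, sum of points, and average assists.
SELECT game,
       COUNT(*) as cnt,
       SUM(points) as total_points,
       AVG(assists) as avg_assists
FROM scores
GROUP BY game

Result:
  Baseball: 2 records, 29 total points, 6.50 avg assists
  Football: 2 records, 55 total points, 9.00 avg assists
  Hockey: 3 records, 56 total points, 11.00 avg assists
  Rugby: 3 records, 52 total points, 12.67 avg assists
  Soccer: 4 records, 59 total points, 11.75 avg assists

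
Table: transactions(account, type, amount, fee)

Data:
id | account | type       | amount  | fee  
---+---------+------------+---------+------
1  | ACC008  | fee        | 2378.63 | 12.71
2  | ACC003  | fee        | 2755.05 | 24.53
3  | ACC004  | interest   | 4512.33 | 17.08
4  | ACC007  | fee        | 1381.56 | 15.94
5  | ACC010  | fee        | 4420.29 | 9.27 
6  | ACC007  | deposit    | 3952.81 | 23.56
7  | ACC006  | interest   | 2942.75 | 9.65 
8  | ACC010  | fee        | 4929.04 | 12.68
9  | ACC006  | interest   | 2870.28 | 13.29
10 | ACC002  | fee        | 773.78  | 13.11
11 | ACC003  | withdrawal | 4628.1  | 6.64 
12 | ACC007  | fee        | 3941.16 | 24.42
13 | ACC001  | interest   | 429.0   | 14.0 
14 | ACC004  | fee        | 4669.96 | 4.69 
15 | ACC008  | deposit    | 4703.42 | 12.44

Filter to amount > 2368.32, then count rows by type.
SELECT type, COUNT(*)
FROM transactions
WHERE amount > 2368.32
GROUP BY type

Note: WHERE filters rows before grouping.

Result:
  deposit: 2
  fee: 6
  interest: 3
  withdrawal: 1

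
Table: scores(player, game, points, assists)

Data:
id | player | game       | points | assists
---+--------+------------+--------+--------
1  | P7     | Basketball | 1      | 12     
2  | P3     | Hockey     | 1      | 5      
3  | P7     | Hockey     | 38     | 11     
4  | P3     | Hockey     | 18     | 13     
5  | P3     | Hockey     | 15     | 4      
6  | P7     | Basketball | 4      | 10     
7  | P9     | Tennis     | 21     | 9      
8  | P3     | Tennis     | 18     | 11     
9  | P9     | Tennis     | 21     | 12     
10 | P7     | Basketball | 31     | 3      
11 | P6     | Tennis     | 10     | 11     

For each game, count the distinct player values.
SELECT game, COUNT(DISTINCT player)
FROM scores
GROUP BY game

Result:
  Basketball: 1 distinct
  Hockey: 2 distinct
  Tennis: 3 distinct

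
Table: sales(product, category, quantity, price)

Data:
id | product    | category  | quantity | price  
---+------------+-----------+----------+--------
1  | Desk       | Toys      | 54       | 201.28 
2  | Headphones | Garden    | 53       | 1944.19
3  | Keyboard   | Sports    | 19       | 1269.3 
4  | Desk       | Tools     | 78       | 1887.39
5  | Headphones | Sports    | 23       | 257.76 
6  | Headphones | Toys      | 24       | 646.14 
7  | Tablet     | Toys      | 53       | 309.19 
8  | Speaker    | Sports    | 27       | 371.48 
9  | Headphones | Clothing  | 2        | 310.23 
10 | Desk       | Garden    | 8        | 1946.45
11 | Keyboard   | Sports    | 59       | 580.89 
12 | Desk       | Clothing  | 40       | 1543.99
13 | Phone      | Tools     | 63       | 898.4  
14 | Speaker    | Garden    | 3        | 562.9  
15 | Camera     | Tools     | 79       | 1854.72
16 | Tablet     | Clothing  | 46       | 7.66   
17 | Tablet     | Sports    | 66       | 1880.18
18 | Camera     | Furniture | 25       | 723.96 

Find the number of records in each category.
SELECT category, COUNT(*) as count
FROM sales
GROUP BY category

Result:
  Clothing: 3
  Furniture: 1
  Garden: 3
  Sports: 5
  Tools: 3
  Toys: 3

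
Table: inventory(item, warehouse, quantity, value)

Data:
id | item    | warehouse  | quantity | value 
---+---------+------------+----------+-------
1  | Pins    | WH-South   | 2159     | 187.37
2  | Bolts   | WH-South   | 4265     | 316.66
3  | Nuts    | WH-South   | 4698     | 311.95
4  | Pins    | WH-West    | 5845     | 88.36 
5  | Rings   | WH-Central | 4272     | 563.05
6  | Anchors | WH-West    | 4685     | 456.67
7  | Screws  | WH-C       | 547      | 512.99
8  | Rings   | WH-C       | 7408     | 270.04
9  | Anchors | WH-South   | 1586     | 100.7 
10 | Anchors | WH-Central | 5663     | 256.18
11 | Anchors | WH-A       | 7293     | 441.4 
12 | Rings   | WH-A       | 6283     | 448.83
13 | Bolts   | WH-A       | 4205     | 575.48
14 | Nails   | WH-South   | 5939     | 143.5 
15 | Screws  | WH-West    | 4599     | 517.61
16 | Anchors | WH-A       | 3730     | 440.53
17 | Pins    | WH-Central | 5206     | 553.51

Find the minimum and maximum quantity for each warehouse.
SELECT warehouse, MIN(quantity), MAX(quantity)
FROM inventory
GROUP BY warehouse

Result:
  WH-A: min=3730, max=7293
  WH-C: min=547, max=7408
  WH-Central: min=4272, max=5663
  WH-South: min=1586, max=5939
  WH-West: min=4599, max=5845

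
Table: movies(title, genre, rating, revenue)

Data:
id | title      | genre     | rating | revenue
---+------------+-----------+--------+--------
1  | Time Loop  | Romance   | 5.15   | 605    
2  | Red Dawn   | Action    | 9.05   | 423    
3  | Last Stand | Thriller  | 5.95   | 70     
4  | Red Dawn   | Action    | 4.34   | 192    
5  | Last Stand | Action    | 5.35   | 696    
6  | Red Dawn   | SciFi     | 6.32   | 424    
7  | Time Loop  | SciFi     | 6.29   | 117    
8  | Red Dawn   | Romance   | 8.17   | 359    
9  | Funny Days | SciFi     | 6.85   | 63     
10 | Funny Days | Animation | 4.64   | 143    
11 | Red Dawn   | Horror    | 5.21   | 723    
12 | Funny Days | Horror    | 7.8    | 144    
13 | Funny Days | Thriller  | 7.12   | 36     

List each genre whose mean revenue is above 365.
SELECT genre, AVG(revenue)
FROM movies
GROUP BY genre
HAVING AVG(revenue) > 365

Result:
  Action: avg=437.00
  Horror: avg=433.50
  Romance: avg=482.00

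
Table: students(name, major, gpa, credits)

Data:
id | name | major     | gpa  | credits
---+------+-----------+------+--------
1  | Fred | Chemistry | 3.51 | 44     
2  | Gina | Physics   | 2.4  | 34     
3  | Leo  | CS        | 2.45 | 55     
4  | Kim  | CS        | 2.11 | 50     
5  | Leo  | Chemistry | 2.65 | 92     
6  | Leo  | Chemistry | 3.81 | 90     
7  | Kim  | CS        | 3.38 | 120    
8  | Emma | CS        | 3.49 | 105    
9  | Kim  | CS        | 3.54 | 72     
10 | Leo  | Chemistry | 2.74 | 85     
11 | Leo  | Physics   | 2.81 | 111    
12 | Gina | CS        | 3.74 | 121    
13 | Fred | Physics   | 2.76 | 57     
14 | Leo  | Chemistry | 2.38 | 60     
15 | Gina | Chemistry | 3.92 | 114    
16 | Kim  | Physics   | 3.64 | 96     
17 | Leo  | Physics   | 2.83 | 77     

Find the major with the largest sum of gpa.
SELECT major, SUM(gpa) as val
FROM students
GROUP BY major
ORDER BY val DESC
LIMIT 1

Result: Chemistry with sum(gpa) = 19.01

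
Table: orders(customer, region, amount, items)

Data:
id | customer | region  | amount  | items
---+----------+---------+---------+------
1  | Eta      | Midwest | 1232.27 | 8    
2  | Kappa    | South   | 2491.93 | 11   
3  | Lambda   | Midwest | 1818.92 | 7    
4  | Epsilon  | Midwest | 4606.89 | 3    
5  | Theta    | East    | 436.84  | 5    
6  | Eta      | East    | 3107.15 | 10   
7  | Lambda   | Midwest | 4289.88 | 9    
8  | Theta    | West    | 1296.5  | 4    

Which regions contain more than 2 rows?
SELECT region, COUNT(*) as cnt
FROM orders
GROUP BY region
HAVING COUNT(*) > 2

Result:
  Midwest: 4

Note: HAVING filters groups after aggregation, WHERE filters rows before.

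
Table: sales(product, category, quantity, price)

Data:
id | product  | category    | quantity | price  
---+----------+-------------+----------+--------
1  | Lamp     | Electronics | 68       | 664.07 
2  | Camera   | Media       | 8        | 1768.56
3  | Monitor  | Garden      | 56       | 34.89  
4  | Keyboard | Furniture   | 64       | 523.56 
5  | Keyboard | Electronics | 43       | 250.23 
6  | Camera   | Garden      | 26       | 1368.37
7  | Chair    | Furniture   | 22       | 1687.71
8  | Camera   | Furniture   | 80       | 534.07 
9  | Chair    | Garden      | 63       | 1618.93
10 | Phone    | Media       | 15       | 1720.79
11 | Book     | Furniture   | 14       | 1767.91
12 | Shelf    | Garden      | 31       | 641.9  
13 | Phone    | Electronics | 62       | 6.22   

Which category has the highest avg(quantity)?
SELECT category, AVG(quantity) as val
FROM sales
GROUP BY category
ORDER BY val DESC
LIMIT 1

Result: Electronics with avg(quantity) = 57.67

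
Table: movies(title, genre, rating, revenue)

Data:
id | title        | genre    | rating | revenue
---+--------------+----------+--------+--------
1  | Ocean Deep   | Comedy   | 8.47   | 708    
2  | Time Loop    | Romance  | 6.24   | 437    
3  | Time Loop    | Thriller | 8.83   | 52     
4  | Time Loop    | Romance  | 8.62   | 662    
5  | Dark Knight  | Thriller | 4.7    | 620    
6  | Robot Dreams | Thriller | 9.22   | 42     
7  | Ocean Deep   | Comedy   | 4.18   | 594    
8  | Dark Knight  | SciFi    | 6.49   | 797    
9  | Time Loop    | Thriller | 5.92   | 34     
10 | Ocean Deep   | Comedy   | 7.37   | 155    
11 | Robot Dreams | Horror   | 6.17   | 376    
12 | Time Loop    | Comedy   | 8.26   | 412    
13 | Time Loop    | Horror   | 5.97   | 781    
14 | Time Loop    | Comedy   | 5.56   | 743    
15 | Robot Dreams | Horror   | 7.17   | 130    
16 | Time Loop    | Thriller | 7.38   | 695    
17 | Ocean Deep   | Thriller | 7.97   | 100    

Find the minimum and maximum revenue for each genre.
SELECT genre, MIN(revenue), MAX(revenue)
FROM movies
GROUP BY genre

Result:
  Comedy: min=155, max=743
  Horror: min=130, max=781
  Romance: min=437, max=662
  SciFi: min=797, max=797
  Thriller: min=34, max=695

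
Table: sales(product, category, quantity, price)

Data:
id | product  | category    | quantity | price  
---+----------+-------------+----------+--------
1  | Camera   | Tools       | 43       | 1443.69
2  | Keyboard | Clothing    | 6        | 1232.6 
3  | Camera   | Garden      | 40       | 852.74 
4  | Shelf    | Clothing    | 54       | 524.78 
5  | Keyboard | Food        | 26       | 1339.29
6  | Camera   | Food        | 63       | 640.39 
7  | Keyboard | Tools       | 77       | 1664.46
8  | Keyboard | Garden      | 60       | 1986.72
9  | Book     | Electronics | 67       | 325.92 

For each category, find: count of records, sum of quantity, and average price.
SELECT category,
       COUNT(*) as cnt,
       SUM(quantity) as total_quantity,
       AVG(price) as avg_price
FROM sales
GROUP BY category

Result:
  Clothing: 2 records, 60 total quantity, 878.69 avg price
  Electronics: 1 records, 67 total quantity, 325.92 avg price
  Food: 2 records, 89 total quantity, 989.84 avg price
  Garden: 2 records, 100 total quantity, 1419.73 avg price
  Tools: 2 records, 120 total quantity, 1554.08 avg price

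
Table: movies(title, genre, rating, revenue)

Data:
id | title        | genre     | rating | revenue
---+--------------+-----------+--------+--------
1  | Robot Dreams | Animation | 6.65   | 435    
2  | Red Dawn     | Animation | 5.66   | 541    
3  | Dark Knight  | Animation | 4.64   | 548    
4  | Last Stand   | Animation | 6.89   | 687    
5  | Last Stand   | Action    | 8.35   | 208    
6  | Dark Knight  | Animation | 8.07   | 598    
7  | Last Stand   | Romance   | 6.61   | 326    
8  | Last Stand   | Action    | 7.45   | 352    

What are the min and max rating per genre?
SELECT genre, MIN(rating), MAX(rating)
FROM movies
GROUP BY genre

Result:
  Action: min=7.45, max=8.35
  Animation: min=4.64, max=8.07
  Romance: min=6.61, max=6.61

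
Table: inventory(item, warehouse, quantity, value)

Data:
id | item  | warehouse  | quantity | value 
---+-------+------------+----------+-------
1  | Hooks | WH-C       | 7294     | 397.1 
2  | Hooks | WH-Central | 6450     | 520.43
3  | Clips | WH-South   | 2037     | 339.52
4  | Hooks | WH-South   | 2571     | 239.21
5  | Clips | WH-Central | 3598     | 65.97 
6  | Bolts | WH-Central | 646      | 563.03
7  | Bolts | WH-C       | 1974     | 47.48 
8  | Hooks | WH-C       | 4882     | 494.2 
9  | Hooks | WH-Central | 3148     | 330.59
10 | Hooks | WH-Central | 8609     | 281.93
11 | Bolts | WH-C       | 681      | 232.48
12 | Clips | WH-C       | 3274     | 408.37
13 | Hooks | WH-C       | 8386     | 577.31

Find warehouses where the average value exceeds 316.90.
SELECT warehouse, AVG(value)
FROM inventory
GROUP BY warehouse
HAVING AVG(value) > 316.90

Result:
  WH-C: avg=359.49
  WH-Central: avg=352.39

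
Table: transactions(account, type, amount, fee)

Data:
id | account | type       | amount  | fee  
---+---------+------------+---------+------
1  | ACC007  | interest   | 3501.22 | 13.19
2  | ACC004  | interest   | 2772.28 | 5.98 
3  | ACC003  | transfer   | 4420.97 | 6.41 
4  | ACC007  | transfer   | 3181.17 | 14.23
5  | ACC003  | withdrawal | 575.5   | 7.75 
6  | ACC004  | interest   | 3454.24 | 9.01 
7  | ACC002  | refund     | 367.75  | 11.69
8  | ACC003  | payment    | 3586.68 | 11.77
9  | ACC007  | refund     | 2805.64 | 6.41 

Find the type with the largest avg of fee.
SELECT type, AVG(fee) as val
FROM transactions
GROUP BY type
ORDER BY val DESC
LIMIT 1

Result: payment with avg(fee) = 11.77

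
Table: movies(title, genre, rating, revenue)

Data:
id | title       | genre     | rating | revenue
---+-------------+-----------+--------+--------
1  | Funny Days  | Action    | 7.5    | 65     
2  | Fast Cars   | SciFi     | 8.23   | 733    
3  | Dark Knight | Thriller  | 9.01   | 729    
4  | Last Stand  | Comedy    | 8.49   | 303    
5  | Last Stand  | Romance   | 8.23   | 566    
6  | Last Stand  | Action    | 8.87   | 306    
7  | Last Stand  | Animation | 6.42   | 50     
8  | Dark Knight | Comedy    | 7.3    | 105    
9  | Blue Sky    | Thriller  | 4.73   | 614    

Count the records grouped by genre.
SELECT genre, COUNT(*) as count
FROM movies
GROUP BY genre

Result:
  Action: 2
  Animation: 1
  Comedy: 2
  Romance: 1
  SciFi: 1
  Thriller: 2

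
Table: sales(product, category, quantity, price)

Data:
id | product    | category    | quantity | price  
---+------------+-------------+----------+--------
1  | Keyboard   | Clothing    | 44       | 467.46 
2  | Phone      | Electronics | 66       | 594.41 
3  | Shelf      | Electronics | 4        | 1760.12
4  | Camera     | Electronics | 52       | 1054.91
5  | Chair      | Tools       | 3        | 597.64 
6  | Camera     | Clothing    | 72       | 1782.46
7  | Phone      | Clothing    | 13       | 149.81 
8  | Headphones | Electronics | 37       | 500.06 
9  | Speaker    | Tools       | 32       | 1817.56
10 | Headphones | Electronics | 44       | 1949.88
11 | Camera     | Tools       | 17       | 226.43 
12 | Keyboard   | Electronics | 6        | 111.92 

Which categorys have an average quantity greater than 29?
SELECT category, AVG(quantity)
FROM sales
GROUP BY category
HAVING AVG(quantity) > 29

Result:
  Clothing: avg=43.00
  Electronics: avg=34.83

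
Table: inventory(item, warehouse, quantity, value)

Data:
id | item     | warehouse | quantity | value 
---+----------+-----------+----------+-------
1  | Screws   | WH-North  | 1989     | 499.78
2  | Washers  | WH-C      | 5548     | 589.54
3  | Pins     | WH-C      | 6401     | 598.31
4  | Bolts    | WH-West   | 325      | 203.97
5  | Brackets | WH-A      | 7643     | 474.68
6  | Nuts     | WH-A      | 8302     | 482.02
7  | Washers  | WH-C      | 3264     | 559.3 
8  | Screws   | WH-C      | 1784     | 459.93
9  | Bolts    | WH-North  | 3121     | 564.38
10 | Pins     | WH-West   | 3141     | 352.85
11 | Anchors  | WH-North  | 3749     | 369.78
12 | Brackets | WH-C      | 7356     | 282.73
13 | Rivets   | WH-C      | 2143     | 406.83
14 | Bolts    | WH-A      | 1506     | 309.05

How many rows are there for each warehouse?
SELECT warehouse, COUNT(*) as count
FROM inventory
GROUP BY warehouse

Result:
  WH-A: 3
  WH-C: 6
  WH-North: 3
  WH-West: 2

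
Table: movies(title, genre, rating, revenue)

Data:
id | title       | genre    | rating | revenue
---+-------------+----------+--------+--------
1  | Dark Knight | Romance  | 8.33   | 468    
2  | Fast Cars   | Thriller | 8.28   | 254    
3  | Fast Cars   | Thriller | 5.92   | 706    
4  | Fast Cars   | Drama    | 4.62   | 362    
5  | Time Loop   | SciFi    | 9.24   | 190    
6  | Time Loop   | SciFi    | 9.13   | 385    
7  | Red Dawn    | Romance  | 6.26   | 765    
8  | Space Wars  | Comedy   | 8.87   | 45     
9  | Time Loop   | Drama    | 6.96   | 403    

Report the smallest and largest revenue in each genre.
SELECT genre, MIN(revenue), MAX(revenue)
FROM movies
GROUP BY genre

Result:
  Comedy: min=45, max=45
  Drama: min=362, max=403
  Romance: min=468, max=765
  SciFi: min=190, max=385
  Thriller: min=254, max=706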